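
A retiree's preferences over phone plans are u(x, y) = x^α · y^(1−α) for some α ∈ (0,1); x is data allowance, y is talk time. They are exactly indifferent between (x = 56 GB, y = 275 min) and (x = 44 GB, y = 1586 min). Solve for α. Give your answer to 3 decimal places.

Set the two utilities equal: 56^α·275^(1−α) = 44^α·1586^(1−α).
Rearrange to (56/44)^α = (1586/275)^(1−α) and take logs: α·0.241162 = (1−α)·1.752199.
With A = 0.241162 and B = 1.752199: α·A = (1−α)·B, so α = B/(A+B) = 1.752199/1.993361 ≈ 0.879.

α ≈ 0.879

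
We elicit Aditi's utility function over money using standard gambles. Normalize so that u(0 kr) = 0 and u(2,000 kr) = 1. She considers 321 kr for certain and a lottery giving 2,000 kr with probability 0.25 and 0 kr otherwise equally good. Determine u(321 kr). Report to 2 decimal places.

0.25

u(321 kr) equals the lottery's expected utility: 0.25·1 + 0.75·0 = 0.25.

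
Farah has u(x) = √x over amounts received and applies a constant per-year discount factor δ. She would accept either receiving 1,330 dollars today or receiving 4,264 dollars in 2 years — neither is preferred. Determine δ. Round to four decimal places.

The payoff in 2 years is discounted by δ^2, so u(1330) = δ^2·u(4264) and δ^2 = u(1330)/u(4264).
With u(x) = √x: δ^2 = √1330/√4264 = √(1330/4264) = 0.55849.
Hence δ = (0.55849)^(1/2) = 0.747323.

δ ≈ 0.7473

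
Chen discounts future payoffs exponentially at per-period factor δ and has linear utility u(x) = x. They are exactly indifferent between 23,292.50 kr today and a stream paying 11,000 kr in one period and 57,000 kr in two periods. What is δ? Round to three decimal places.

δ ≈ 0.550

Present value of the stream is 11000·δ + 57000·δ². Indifference gives 11000δ + 57000δ² = 23292.50.
Rearranged: 57000δ² + 11000δ − 23292.50 = 0.
The positive root is δ = [−11000 + √(11000² + 4·57000·23292.50)] / (2·57000) = (−11000 + 73700.000)/114000 ≈ 0.550.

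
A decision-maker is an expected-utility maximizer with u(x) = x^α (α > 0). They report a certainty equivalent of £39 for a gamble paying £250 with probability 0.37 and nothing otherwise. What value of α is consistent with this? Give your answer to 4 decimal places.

α ≈ 0.5351

EU(lottery) = 0.37·250^α + 0.63·0 = 0.37·250^α.
Indifference: 39^α = 0.37·250^α, so (39/250)^α = 0.37.
Take logs: α = ln 0.37 / ln(39/250) ≈ 0.535149.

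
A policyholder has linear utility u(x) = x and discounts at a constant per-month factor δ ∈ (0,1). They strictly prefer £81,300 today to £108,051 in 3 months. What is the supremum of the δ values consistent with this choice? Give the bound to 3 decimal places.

Comparing present values: 81300 > δ^3·108051.
Hence δ^3 < 81300/108051 = 0.75242, and x ↦ x^(1/3) is increasing on (0,∞).
δ < (81300/108051)^(1/3) ≈ 0.910.

δ < 0.910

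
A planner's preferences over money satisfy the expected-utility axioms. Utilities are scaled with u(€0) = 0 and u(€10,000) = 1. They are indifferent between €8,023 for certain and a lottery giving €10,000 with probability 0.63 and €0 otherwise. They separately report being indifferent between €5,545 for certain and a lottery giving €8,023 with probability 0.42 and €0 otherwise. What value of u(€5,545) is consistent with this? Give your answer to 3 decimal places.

0.265

The first gamble pins u(€8,023): it must equal 0.63·1 + 0.37·0 = 0.63.
Chaining: u(€5,545) = 0.42·0.63 + 0.58·0.00 = 0.2646.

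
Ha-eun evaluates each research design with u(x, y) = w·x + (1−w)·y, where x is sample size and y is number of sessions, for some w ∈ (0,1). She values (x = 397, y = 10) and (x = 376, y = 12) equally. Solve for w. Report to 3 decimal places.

w = 0.087

u(397,10) = u(376,12) means w·397 + (1−w)·10 = w·376 + (1−w)·12.
w·(397−376) = (1−w)·(12−10), i.e. w·21 = (1−w)·2.
The marginal rate of substitution is 2/21, so w = 2/(21+2) = 0.087.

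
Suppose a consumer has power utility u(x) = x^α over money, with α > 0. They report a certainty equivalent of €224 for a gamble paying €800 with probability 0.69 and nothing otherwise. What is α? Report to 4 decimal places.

EU(lottery) = 0.69·800^α + 0.31·0 = 0.69·800^α.
Setting u(224) equal to that: 224^α = 0.69·800^α ⇒ (224/800)^α = 0.69.
Taking logs: α·ln(224/800) = ln(0.69), so α = -0.3710637 / -1.2729657 ≈ 0.2915.

α ≈ 0.2915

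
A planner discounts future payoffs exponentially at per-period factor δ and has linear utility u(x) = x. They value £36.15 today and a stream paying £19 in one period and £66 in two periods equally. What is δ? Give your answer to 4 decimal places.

δ ≈ 0.6100

The stream is worth 19δ + 66δ² today, so 19δ + 66δ² = 36.15.
That is, 66δ² + 19δ − 36.15 = 0, a quadratic in δ.
δ = (−19 + √(19² + 4·66·36.15)) / (2·66) = (−19 + √9904.60) / 132 ≈ 0.6100.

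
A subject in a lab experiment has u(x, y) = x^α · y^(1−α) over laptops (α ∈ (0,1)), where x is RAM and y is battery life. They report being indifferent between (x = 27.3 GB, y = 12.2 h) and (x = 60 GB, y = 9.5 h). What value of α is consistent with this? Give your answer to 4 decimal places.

α ≈ 0.2411

Set the two utilities equal: 27.3^α·12.2^(1−α) = 60^α·9.5^(1−α).
Rearrange to (27.3/60)^α = (9.5/12.2)^(1−α) and take logs: α·-0.7874579 = (1−α)·-0.2501442.
So α/(1−α) = (-0.2501442)/(-0.7874579) = 0.3176604, and α = 0.3176604/1.3176604 ≈ 0.2411.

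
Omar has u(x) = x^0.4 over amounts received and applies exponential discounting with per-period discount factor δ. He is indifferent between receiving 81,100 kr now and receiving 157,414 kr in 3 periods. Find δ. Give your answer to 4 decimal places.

δ ≈ 0.9154

Indifference means u(81100) = δ^3 · u(157414), so δ^3 = u(81100)/u(157414).
Since u(x) = x^0.4, δ^3 = (81100/157414)^0.4 = 0.51520^0.4 = 0.76699.
So δ = 0.76699^(1/3) ≈ 0.9154.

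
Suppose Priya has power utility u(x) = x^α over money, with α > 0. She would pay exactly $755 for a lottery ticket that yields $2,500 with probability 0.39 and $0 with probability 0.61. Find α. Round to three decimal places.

α ≈ 0.786

Since u(0) = 0, the lottery's EU is 0.39·2500^α.
Indifference: 755^α = 0.39·2500^α, so (755/2500)^α = 0.39.
α = ln(0.39) / ln(755/2500) = -0.941609/-1.197328 ≈ 0.786.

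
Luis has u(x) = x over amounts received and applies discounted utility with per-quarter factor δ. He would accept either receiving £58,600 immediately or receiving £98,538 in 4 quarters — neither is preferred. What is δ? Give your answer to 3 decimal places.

δ ≈ 0.878

Indifference means u(58600) = δ^4 · u(98538), so δ^4 = u(58600)/u(98538).
With u(x) = x: δ^4 = 58600/98538 = 0.59469.
Taking the 4th root: δ = 0.59469^(1/4) ≈ 0.878.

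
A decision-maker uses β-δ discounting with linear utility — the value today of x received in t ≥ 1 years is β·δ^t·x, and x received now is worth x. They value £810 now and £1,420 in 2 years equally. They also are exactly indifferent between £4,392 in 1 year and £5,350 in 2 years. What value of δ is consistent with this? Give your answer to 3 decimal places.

The second indifference involves only future payoffs, so β cancels: β·δ^1·4392 = β·δ^2·5350, giving δ = 4392/5350 = 0.82093.

δ ≈ 0.821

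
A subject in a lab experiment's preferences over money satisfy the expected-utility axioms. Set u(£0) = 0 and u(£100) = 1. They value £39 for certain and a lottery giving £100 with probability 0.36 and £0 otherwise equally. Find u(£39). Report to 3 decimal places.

u(£39) equals the lottery's expected utility: 0.36·1 + 0.64·0 = 0.36.

0.360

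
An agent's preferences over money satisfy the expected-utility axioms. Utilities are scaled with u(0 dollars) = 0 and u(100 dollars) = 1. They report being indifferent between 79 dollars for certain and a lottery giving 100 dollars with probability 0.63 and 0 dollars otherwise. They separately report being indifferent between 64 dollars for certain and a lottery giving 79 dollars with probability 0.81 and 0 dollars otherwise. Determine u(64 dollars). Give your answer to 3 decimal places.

0.510

The first gamble pins u(79 dollars): it must equal 0.63·1 + 0.37·0 = 0.63.
Chaining: u(64 dollars) = 0.81·0.63 + 0.19·0.00 = 0.5103.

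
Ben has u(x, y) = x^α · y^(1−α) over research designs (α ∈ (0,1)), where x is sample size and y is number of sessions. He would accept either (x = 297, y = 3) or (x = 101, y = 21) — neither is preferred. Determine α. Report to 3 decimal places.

The Cobb–Douglas utilities coincide, so 297^α·3^(1−α) = 101^α·21^(1−α).
Rearrange to (297/101)^α = (21/3)^(1−α) and take logs: α·1.078612 = (1−α)·1.945910.
Thus α·(3.024522) = 1.945910, so α = 1.945910/3.024522 ≈ 0.643.

α ≈ 0.643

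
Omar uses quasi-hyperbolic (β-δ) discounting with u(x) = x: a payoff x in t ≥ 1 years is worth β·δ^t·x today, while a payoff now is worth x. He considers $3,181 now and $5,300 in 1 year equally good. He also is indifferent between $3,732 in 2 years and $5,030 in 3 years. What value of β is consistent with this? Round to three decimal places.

β ≈ 0.809

From the later pair, β·δ^2·3732 = β·δ^3·5030; dividing through, δ = 3732/5030 = 0.74195.
Substituting δ into 3181 = β·δ·5300: β = 3181/(3932.326) ≈ 0.809.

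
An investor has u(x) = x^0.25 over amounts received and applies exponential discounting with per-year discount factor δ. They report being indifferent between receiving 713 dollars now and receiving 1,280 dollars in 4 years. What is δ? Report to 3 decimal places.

Indifference means u(713) = δ^4 · u(1280), so δ^4 = u(713)/u(1280).
With u(x) = x^0.25: δ^4 = 713^0.25/1280^0.25 = (713/1280)^0.25 = 0.86391.
So δ = 0.86391^(1/4) ≈ 0.964.

δ ≈ 0.964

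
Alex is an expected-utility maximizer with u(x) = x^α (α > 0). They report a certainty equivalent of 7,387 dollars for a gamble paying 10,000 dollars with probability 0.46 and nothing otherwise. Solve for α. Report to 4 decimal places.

EU(lottery) = 0.46·10000^α + 0.54·0 = 0.46·10000^α.
Equating: 7387^α = 0.46·10000^α, i.e. 0.7387^α = 0.46.
Taking logs: α·ln(7387/10000) = ln(0.46), so α = -0.7765288 / -0.3028634 ≈ 2.5640.

α ≈ 2.5640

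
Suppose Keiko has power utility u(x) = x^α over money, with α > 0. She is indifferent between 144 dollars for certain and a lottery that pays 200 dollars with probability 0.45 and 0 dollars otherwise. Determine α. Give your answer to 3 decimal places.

Since u(0) = 0, the lottery's EU is 0.45·200^α.
Setting u(144) equal to that: 144^α = 0.45·200^α ⇒ (144/200)^α = 0.45.
α = ln(0.45) / ln(144/200) = -0.798508/-0.328504 ≈ 2.431.

α ≈ 2.431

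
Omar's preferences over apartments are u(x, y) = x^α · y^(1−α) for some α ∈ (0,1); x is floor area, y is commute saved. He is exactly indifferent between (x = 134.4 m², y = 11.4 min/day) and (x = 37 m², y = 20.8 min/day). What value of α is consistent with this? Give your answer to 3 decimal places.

α ≈ 0.318

Set the two utilities equal: 134.4^α·11.4^(1−α) = 37^α·20.8^(1−α).
Taking logs: α·ln 134.4 + (1−α)·ln 11.4 = α·ln 37 + (1−α)·ln 20.8, i.e. α·1.289903 = (1−α)·0.601340.
So α/(1−α) = (0.601340)/(1.289903) = 0.466190, and α = 0.466190/1.466190 ≈ 0.318.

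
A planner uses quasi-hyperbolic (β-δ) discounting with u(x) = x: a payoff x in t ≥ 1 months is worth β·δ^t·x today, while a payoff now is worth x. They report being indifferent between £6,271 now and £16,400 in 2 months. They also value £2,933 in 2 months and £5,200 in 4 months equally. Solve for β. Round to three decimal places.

β ≈ 0.678

Both payoffs in the second observation are in the future, so β drops out: δ^2·2933 = δ^4·5200 ⇒ δ^2 = 2933/5200 = 0.56404, so δ = 0.75102.
Now use the now-vs-future pair: 6271 = β·δ^2·16400 gives β = 6271/(0.56404·16400) ≈ 0.678.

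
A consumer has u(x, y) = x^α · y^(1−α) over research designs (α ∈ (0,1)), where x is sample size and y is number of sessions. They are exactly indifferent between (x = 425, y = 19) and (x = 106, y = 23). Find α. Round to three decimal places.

Set the two utilities equal: 425^α·19^(1−α) = 106^α·23^(1−α).
Taking logs: α·ln 425 + (1−α)·ln 19 = α·ln 106 + (1−α)·ln 23, i.e. α·1.388650 = (1−α)·0.191055.
With A = 1.388650 and B = 0.191055: α·A = (1−α)·B, so α = B/(A+B) = 0.191055/1.579705 ≈ 0.121.

α ≈ 0.121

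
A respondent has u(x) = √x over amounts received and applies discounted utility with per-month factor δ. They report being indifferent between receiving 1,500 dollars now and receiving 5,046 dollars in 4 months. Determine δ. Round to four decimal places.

δ ≈ 0.8593

Equating discounted utilities: u(1500) = δ^4·u(5046) ⇒ δ^4 = u(1500)/u(5046).
With u(x) = √x: δ^4 = √1500/√5046 = √(1500/5046) = 0.54522.
Hence δ = (0.54522)^(1/4) = 0.859296.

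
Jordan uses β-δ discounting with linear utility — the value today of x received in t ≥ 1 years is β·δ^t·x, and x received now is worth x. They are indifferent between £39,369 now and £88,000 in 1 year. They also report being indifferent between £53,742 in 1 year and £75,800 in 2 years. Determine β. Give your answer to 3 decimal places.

β ≈ 0.631

Both payoffs in the second observation are in the future, so β drops out: δ^1·53742 = δ^2·75800 ⇒ δ = 53742/75800 = 0.70900.
The first indifference: 39369 = β·δ·88000, so β = 39369/(δ·88000) = 39369/(0.70900·88000) ≈ 0.631.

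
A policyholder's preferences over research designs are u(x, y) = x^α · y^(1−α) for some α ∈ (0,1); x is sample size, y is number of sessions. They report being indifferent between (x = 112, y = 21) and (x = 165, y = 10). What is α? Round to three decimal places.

Indifference: 112^α · 21^(1−α) = 165^α · 10^(1−α).
Rearrange to (112/165)^α = (10/21)^(1−α) and take logs: α·-0.387447 = (1−α)·-0.741937.
With A = -0.387447 and B = -0.741937: α·A = (1−α)·B, so α = B/(A+B) = -0.741937/-1.129384 ≈ 0.657.

α ≈ 0.657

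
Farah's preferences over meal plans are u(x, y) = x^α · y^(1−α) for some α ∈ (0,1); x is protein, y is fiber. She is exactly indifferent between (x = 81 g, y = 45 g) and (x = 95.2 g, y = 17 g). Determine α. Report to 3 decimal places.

Indifference: 81^α · 45^(1−α) = 95.2^α · 17^(1−α).
(81/95.2)^α = (17/45)^(1−α); take logs: α·ln(81/95.2) = (1−α)·ln(17/45), i.e. α·-0.161531 = (1−α)·-0.973449.
Thus α·(-1.134980) = -0.973449, so α = -0.973449/-1.134980 ≈ 0.858.

α ≈ 0.858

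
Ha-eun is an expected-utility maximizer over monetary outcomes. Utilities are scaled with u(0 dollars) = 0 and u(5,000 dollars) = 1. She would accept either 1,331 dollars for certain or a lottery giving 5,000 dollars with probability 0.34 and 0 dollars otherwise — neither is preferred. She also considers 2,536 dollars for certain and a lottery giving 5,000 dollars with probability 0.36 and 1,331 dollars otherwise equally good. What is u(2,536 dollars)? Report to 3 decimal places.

0.578

The first gamble pins u(1,331 dollars): it must equal 0.34·1 + 0.66·0 = 0.34.
The second indifference gives u(2,536 dollars) = 0.36·u(5,000 dollars) + 0.64·u(1,331 dollars) = 0.36·1.00 + 0.64·0.34 = 0.5776.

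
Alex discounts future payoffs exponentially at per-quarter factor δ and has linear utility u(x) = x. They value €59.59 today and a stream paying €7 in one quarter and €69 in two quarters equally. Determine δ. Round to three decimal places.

The stream is worth 7δ + 69δ² today, so 7δ + 69δ² = 59.59.
Rearranged: 69δ² + 7δ − 59.59 = 0.
δ = (−7 + √(7² + 4·69·59.59)) / (2·69) = (−7 + √16495.84) / 138 ≈ 0.880.

δ ≈ 0.880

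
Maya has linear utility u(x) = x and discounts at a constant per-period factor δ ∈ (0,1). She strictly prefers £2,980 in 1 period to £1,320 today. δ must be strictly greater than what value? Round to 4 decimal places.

δ > 0.4430

Comparing present values: 1320 < δ·2980.
So δ > 1320/2980 = 0.44295.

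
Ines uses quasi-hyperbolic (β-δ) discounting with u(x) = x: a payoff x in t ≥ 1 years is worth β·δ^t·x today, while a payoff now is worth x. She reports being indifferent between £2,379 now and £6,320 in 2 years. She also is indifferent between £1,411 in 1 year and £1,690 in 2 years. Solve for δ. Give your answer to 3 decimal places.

From the later pair, β·δ^1·1411 = β·δ^2·1690; dividing through, δ = 1411/1690 = 0.83491.

δ ≈ 0.835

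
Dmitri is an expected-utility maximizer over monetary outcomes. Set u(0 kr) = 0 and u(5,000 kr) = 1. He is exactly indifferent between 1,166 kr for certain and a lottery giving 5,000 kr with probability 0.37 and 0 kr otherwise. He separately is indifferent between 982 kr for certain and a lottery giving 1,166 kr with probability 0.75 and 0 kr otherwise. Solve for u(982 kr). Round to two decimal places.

First, u(1,166 kr) = 0.37·u(5,000 kr) + 0.63·u(0 kr) = 0.37.
The second indifference gives u(982 kr) = 0.75·u(1,166 kr) + 0.25·u(0 kr) = 0.75·0.37 + 0.25·0.00 = 0.2775.

0.28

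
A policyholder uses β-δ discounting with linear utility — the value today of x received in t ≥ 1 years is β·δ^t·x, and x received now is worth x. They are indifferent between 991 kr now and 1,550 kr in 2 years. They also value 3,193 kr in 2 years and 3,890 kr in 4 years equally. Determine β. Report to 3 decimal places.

β ≈ 0.779

The second indifference involves only future payoffs, so β cancels: β·δ^2·3193 = β·δ^4·3890, giving δ^2 = 3193/3890 = 0.82082, so δ = 0.90599.
Substituting δ into 991 = β·δ^2·1550: β = 991/(1272.275) ≈ 0.779.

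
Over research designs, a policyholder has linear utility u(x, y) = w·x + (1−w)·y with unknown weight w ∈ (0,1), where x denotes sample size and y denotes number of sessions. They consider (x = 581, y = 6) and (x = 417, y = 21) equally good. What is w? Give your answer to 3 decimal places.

Equating utilities: w·581 + (1−w)·6 = w·417 + (1−w)·21.
w·(581−417) = (1−w)·(21−6), i.e. w·164 = (1−w)·15.
Hence w = 15/(164+15) = 15/179 = 0.084.

w = 0.084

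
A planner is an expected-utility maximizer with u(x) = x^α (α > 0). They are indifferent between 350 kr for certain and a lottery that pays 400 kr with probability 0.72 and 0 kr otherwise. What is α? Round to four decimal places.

α ≈ 2.4601

The lottery's expected utility is 0.72·u(400) + 0.28·u(0) = 0.72·400^α (since u(0) = 0 for α > 0).
Setting u(350) equal to that: 350^α = 0.72·400^α ⇒ (350/400)^α = 0.72.
α = ln(0.72) / ln(350/400) = -0.3285041/-0.1335314 ≈ 2.4601.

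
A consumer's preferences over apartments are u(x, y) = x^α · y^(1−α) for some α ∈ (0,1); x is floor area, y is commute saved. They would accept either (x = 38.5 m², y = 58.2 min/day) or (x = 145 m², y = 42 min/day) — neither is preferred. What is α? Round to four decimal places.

α ≈ 0.1974

Set the two utilities equal: 38.5^α·58.2^(1−α) = 145^α·42^(1−α).
Rearrange to (38.5/145)^α = (42/58.2)^(1−α) and take logs: α·-1.3260755 = (1−α)·-0.3262157.
So α/(1−α) = (-0.3262157)/(-1.3260755) = 0.2460008, and α = 0.2460008/1.2460008 ≈ 0.1974.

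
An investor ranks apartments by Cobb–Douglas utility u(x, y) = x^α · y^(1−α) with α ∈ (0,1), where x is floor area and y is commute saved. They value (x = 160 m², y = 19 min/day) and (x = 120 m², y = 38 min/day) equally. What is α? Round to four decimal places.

α ≈ 0.7067

Set the two utilities equal: 160^α·19^(1−α) = 120^α·38^(1−α).
Taking logs: α·ln 160 + (1−α)·ln 19 = α·ln 120 + (1−α)·ln 38, i.e. α·0.2876821 = (1−α)·0.6931472.
Thus α·(0.9808293) = 0.6931472, so α = 0.6931472/0.9808293 ≈ 0.7067.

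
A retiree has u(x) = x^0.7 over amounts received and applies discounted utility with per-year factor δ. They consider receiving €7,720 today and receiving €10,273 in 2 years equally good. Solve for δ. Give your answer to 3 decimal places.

δ ≈ 0.905

Indifference means u(7720) = δ^2 · u(10273), so δ^2 = u(7720)/u(10273).
Since u(x) = x^0.7, δ^2 = (7720/10273)^0.7 = 0.75148^0.7 = 0.81874.
Hence δ = (0.81874)^(1/2) = 0.90484.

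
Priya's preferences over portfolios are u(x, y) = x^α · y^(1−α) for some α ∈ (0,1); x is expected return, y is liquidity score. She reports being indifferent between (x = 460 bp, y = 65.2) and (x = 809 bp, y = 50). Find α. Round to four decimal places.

α ≈ 0.3198

Set the two utilities equal: 460^α·65.2^(1−α) = 809^α·50^(1−α).
Rearrange to (460/809)^α = (50/65.2)^(1−α) and take logs: α·-0.5645724 = (1−α)·-0.2654365.
Thus α·(-0.8300089) = -0.2654365, so α = -0.2654365/-0.8300089 ≈ 0.3198.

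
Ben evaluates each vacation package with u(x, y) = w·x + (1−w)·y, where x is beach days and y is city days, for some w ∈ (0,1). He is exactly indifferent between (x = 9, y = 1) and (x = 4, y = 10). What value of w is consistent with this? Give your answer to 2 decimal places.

u(9,1) = u(4,10) means w·9 + (1−w)·1 = w·4 + (1−w)·10.
w·(9−4) = (1−w)·(10−1), i.e. w·5 = (1−w)·9.
The marginal rate of substitution is 9/5, so w = 9/(5+9) = 0.64.

w = 0.64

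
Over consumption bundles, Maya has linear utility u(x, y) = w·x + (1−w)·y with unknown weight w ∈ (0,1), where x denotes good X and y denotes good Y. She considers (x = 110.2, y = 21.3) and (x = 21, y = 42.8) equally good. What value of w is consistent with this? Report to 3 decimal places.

w = 0.194

u(110.2,21.3) = u(21,42.8) means w·110.2 + (1−w)·21.3 = w·21 + (1−w)·42.8.
w·(110.2−21) = (1−w)·(42.8−21.3), i.e. w·89.2 = (1−w)·21.5.
So w/(1−w) = 21.5/89.2 = 0.2410, giving w = 21.5/(89.2+21.5) = 0.194.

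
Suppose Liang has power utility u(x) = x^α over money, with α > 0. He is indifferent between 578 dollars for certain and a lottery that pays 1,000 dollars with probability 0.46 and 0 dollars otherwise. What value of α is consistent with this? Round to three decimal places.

The lottery's expected utility is 0.46·u(1000) + 0.54·u(0) = 0.46·1000^α (since u(0) = 0 for α > 0).
Indifference: 578^α = 0.46·1000^α, so (578/1000)^α = 0.46.
Take logs: α = ln 0.46 / ln(578/1000) ≈ 1.41655.

α ≈ 1.417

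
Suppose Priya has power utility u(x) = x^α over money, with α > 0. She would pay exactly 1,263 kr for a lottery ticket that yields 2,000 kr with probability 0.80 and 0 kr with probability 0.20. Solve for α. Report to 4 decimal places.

Since u(0) = 0, the lottery's EU is 0.80·2000^α.
Equating: 1263^α = 0.80·2000^α, i.e. 0.6315^α = 0.80.
Taking logs: α·ln(1263/2000) = ln(0.80), so α = -0.2231436 / -0.4596573 ≈ 0.4855.

α ≈ 0.4855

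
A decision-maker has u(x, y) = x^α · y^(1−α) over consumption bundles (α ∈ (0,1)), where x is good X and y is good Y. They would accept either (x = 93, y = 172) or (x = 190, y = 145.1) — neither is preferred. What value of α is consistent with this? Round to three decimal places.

α ≈ 0.192

The Cobb–Douglas utilities coincide, so 93^α·172^(1−α) = 190^α·145.1^(1−α).
Rearrange to (93/190)^α = (145.1/172)^(1−α) and take logs: α·-0.714425 = (1−α)·-0.170071.
Thus α·(-0.884496) = -0.170071, so α = -0.170071/-0.884496 ≈ 0.192.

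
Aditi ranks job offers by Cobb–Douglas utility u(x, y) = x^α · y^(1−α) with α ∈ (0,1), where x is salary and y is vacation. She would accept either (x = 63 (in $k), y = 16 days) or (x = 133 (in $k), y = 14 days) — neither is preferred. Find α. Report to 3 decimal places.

α ≈ 0.152

Indifference: 63^α · 16^(1−α) = 133^α · 14^(1−α).
Taking logs: α·ln 63 + (1−α)·ln 16 = α·ln 133 + (1−α)·ln 14, i.e. α·-0.747214 = (1−α)·-0.133531.
So α/(1−α) = (-0.133531)/(-0.747214) = 0.178705, and α = 0.178705/1.178705 ≈ 0.152.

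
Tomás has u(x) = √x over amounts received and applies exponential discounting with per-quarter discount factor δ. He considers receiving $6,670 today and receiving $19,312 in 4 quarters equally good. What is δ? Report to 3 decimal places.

Equating discounted utilities: u(6670) = δ^4·u(19312) ⇒ δ^4 = u(6670)/u(19312).
Since u(x) = √x, δ^4 = √(6670/19312) = 0.58769.
Hence δ = (0.58769)^(1/4) = 0.87556.

δ ≈ 0.876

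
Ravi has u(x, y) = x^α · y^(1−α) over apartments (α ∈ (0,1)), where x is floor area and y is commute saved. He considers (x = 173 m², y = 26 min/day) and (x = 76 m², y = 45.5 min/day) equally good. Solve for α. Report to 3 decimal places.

The Cobb–Douglas utilities coincide, so 173^α·26^(1−α) = 76^α·45.5^(1−α).
(173/76)^α = (45.5/26)^(1−α); take logs: α·ln(173/76) = (1−α)·ln(45.5/26), i.e. α·0.822558 = (1−α)·0.559616.
Thus α·(1.382174) = 0.559616, so α = 0.559616/1.382174 ≈ 0.405.

α ≈ 0.405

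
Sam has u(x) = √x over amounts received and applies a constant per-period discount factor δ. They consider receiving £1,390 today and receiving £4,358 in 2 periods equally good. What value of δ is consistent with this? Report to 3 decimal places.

δ ≈ 0.752

Equating discounted utilities: u(1390) = δ^2·u(4358) ⇒ δ^2 = u(1390)/u(4358).
Since u(x) = √x, δ^2 = √(1390/4358) = 0.56476.
So δ = 0.56476^(1/2) ≈ 0.752.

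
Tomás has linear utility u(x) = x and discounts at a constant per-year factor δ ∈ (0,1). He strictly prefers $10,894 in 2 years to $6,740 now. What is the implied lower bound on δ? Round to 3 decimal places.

Under u(x) = x this choice says 6740 < δ^2·10894.
Hence δ^2 > 6740/10894 = 0.61869, and x ↦ x^(1/2) is increasing on (0,∞).
δ > (6740/10894)^(1/2) ≈ 0.787.

δ > 0.787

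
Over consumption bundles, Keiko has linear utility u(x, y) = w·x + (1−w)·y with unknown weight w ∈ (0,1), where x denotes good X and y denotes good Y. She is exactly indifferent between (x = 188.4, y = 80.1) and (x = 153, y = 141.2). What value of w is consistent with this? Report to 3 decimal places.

w = 0.633

Indifference: w·188.4 + (1−w)·80.1 = w·153 + (1−w)·141.2.
Rearranging, 35.4·w − 61.1·(1−w) = 0.
Hence w = 61.1/(35.4+61.1) = 61.1/96.5 = 0.633.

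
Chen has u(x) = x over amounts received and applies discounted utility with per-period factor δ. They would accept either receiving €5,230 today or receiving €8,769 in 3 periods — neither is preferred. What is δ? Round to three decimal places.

δ ≈ 0.842

Indifference means u(5230) = δ^3 · u(8769), so δ^3 = u(5230)/u(8769).
With u(x) = x: δ^3 = 5230/8769 = 0.59642.
So δ = 0.59642^(1/3) ≈ 0.842.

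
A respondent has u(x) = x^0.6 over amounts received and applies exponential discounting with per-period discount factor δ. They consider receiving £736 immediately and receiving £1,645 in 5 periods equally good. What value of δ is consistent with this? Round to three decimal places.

Indifference means u(736) = δ^5 · u(1645), so δ^5 = u(736)/u(1645).
With u(x) = x^0.6: δ^5 = 736^0.6/1645^0.6 = (736/1645)^0.6 = 0.61720.
Taking the 5th root: δ = 0.61720^(1/5) ≈ 0.908.

δ ≈ 0.908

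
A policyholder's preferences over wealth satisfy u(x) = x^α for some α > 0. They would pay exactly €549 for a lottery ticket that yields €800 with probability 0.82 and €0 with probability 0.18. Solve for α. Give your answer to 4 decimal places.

α ≈ 0.5271

EU(lottery) = 0.82·800^α + 0.18·0 = 0.82·800^α.
Indifference: 549^α = 0.82·800^α, so (549/800)^α = 0.82.
Take logs: α = ln 0.82 / ln(549/800) ≈ 0.527076.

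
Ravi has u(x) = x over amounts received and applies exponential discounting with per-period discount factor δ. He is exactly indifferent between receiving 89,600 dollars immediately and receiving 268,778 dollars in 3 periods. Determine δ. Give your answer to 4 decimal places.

Indifference means u(89600) = δ^3 · u(268778), so δ^3 = u(89600)/u(268778).
With u(x) = x: δ^3 = 89600/268778 = 0.33336.
So δ = 0.33336^(1/3) ≈ 0.6934.

δ ≈ 0.6934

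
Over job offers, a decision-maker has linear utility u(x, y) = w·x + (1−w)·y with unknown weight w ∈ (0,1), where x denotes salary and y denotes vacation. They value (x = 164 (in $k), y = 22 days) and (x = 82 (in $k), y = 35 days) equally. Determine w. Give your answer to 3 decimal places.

w = 0.137

u(164,22) = u(82,35) means w·164 + (1−w)·22 = w·82 + (1−w)·35.
Rearranging, 82·w − 13·(1−w) = 0.
Hence w = 13/(82+13) = 13/95 = 0.137.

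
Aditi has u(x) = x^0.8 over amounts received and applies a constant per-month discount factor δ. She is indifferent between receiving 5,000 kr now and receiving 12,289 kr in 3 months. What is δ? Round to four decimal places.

δ ≈ 0.7868

The payoff in 3 months is discounted by δ^3, so u(5000) = δ^3·u(12289) and δ^3 = u(5000)/u(12289).
Since u(x) = x^0.8, δ^3 = (5000/12289)^0.8 = 0.40687^0.8 = 0.48704.
Hence δ = (0.48704)^(1/3) = 0.786782.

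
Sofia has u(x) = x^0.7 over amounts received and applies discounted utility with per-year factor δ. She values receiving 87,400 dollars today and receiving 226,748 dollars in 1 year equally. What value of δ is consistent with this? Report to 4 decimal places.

δ ≈ 0.5131

Equating discounted utilities: u(87400) = δ·u(226748) ⇒ δ = u(87400)/u(226748).
Since u(x) = x^0.7, δ = (87400/226748)^0.7 = 0.38545^0.7 = 0.51307.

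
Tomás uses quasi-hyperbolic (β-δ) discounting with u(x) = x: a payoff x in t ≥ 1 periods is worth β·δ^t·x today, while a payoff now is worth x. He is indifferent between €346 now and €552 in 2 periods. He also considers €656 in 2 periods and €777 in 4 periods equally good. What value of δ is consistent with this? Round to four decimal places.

Both payoffs in the second observation are in the future, so β drops out: δ^2·656 = δ^4·777 ⇒ δ^2 = 656/777 = 0.84427, so δ = 0.91884.

δ ≈ 0.9188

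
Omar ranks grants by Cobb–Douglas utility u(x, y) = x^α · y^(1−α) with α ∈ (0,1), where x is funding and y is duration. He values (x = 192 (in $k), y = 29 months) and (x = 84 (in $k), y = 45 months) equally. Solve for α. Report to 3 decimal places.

Set the two utilities equal: 192^α·29^(1−α) = 84^α·45^(1−α).
Taking logs: α·ln 192 + (1−α)·ln 29 = α·ln 84 + (1−α)·ln 45, i.e. α·0.826679 = (1−α)·0.439367.
So α/(1−α) = (0.439367)/(0.826679) = 0.531484, and α = 0.531484/1.531484 ≈ 0.347.

α ≈ 0.347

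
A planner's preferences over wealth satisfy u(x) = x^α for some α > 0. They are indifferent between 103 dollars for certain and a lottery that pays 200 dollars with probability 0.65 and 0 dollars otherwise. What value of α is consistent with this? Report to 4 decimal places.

EU(lottery) = 0.65·200^α + 0.35·0 = 0.65·200^α.
Setting u(103) equal to that: 103^α = 0.65·200^α ⇒ (103/200)^α = 0.65.
Taking logs: α·ln(103/200) = ln(0.65), so α = -0.4307829 / -0.6635884 ≈ 0.6492.

α ≈ 0.6492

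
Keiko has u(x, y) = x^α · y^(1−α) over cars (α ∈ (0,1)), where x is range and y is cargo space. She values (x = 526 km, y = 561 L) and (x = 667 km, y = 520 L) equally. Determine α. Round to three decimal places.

Indifference: 526^α · 561^(1−α) = 667^α · 520^(1−α).
Taking logs: α·ln 526 + (1−α)·ln 561 = α·ln 667 + (1−α)·ln 520, i.e. α·-0.237489 = (1−α)·-0.075892.
With A = -0.237489 and B = -0.075892: α·A = (1−α)·B, so α = B/(A+B) = -0.075892/-0.313381 ≈ 0.242.

α ≈ 0.242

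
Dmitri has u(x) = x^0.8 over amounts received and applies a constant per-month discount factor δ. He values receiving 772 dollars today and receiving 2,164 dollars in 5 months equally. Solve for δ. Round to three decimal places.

δ ≈ 0.848

The payoff in 5 months is discounted by δ^5, so u(772) = δ^5·u(2164) and δ^5 = u(772)/u(2164).
With u(x) = x^0.8: δ^5 = 772^0.8/2164^0.8 = (772/2164)^0.8 = 0.43842.
Hence δ = (0.43842)^(1/5) = 0.84796.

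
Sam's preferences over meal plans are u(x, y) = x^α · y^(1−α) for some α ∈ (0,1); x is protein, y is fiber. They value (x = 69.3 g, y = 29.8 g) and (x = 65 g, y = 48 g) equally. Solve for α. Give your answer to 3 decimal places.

The Cobb–Douglas utilities coincide, so 69.3^α·29.8^(1−α) = 65^α·48^(1−α).
Taking logs: α·ln 69.3 + (1−α)·ln 29.8 = α·ln 65 + (1−α)·ln 48, i.e. α·0.064058 = (1−α)·0.476693.
With A = 0.064058 and B = 0.476693: α·A = (1−α)·B, so α = B/(A+B) = 0.476693/0.540751 ≈ 0.882.

α ≈ 0.882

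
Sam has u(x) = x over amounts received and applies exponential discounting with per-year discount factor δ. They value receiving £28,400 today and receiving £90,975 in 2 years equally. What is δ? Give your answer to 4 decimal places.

Equating discounted utilities: u(28400) = δ^2·u(90975) ⇒ δ^2 = u(28400)/u(90975).
With u(x) = x: δ^2 = 28400/90975 = 0.31217.
Hence δ = (0.31217)^(1/2) = 0.558725.

δ ≈ 0.5587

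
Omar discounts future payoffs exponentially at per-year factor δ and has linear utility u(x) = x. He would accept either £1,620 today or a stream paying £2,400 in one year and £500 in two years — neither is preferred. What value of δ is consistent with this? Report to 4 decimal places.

δ ≈ 0.6000

Equating present values: 1620 = 2400δ + 500δ².
So 500δ² + 2400δ − 1620 = 0.
The positive root is δ = [−2400 + √(2400² + 4·500·1620)] / (2·500) = (−2400 + 3000.000)/1000 ≈ 0.6000.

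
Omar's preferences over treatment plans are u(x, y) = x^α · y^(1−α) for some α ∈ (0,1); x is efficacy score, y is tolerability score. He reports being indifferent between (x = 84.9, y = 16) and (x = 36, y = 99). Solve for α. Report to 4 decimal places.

Set the two utilities equal: 84.9^α·16^(1−α) = 36^α·99^(1−α).
(84.9/36)^α = (99/16)^(1−α); take logs: α·ln(84.9/36) = (1−α)·ln(99/16), i.e. α·0.8579552 = (1−α)·1.8225311.
So α/(1−α) = (1.8225311)/(0.8579552) = 2.1242730, and α = 2.1242730/3.1242730 ≈ 0.6799.

α ≈ 0.6799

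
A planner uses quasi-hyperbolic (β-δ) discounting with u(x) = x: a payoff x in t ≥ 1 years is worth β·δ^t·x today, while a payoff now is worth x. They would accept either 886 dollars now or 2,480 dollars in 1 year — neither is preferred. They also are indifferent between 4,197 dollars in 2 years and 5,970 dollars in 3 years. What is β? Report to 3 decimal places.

Both payoffs in the second observation are in the future, so β drops out: δ^2·4197 = δ^3·5970 ⇒ δ = 4197/5970 = 0.70302.
Substituting δ into 886 = β·δ·2480: β = 886/(1743.477) ≈ 0.508.

β ≈ 0.508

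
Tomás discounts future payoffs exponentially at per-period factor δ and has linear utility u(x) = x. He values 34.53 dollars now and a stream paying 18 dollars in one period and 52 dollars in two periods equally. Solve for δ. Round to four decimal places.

The stream is worth 18δ + 52δ² today, so 18δ + 52δ² = 34.53.
So 52δ² + 18δ − 34.53 = 0.
δ = (−18 + √(18² + 4·52·34.53)) / (2·52) = (−18 + √7506.24) / 104 ≈ 0.6600.

δ ≈ 0.6600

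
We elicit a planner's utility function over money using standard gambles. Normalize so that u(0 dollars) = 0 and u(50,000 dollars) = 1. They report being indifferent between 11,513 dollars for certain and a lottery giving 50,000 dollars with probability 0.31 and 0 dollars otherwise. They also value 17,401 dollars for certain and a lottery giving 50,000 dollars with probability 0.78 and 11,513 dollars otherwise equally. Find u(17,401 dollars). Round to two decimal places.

The first gamble pins u(11,513 dollars): it must equal 0.31·1 + 0.69·0 = 0.31.
Chaining: u(17,401 dollars) = 0.78·1.00 + 0.22·0.31 = 0.8482.

0.85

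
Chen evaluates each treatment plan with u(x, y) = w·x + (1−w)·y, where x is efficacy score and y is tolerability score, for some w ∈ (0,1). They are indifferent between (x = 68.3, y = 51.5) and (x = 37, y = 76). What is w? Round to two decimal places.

Equating utilities: w·68.3 + (1−w)·51.5 = w·37 + (1−w)·76.
w·(68.3−37) = (1−w)·(76−51.5), i.e. w·31.3 = (1−w)·24.5.
So w/(1−w) = 24.5/31.3 = 0.7827, giving w = 24.5/(31.3+24.5) = 0.44.

w = 0.44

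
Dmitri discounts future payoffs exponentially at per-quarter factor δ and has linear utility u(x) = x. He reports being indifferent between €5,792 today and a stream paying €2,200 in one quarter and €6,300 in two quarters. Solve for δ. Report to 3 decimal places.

The stream is worth 2200δ + 6300δ² today, so 2200δ + 6300δ² = 5792.
That is, 6300δ² + 2200δ − 5792 = 0, a quadratic in δ.
The positive root is δ = [−2200 + √(2200² + 4·6300·5792)] / (2·6300) = (−2200 + 12280.000)/12600 ≈ 0.800.

δ ≈ 0.800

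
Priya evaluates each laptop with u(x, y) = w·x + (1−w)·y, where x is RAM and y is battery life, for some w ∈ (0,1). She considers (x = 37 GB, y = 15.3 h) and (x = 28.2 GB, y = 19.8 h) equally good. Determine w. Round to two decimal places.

Indifference: w·37 + (1−w)·15.3 = w·28.2 + (1−w)·19.8.
w·(37−28.2) = (1−w)·(19.8−15.3), i.e. w·8.8 = (1−w)·4.5.
The marginal rate of substitution is 4.5/8.8, so w = 4.5/(8.8+4.5) = 0.34.

w = 0.34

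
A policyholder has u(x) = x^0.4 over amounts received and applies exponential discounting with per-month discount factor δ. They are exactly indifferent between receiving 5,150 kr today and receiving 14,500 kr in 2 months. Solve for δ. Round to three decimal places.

δ ≈ 0.813

Indifference means u(5150) = δ^2 · u(14500), so δ^2 = u(5150)/u(14500).
With u(x) = x^0.4: δ^2 = 5150^0.4/14500^0.4 = (5150/14500)^0.4 = 0.66096.
So δ = 0.66096^(1/2) ≈ 0.813.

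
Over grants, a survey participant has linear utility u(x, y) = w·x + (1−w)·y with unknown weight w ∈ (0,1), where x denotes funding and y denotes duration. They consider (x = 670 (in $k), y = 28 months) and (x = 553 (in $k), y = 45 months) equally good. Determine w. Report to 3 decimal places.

Indifference: w·670 + (1−w)·28 = w·553 + (1−w)·45.
w·(670−553) = (1−w)·(45−28), i.e. w·117 = (1−w)·17.
So w/(1−w) = 17/117 = 0.1453, giving w = 17/(117+17) = 0.127.

w = 0.127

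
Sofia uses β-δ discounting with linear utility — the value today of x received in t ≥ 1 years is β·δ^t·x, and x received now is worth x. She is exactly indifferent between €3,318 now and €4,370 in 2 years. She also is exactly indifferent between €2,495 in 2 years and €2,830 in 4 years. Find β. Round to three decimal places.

Both payoffs in the second observation are in the future, so β drops out: δ^2·2495 = δ^4·2830 ⇒ δ^2 = 2495/2830 = 0.88163, so δ = 0.93895.
Substituting δ into 3318 = β·δ^2·4370: β = 3318/(3852.703) ≈ 0.861.

β ≈ 0.861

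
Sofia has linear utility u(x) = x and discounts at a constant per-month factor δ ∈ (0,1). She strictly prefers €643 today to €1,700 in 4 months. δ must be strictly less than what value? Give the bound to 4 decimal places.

δ < 0.7842

Under u(x) = x this choice says 643 > δ^4·1700.
So δ^4 < 643/1700 = 0.37824; taking the 4th root of both positive sides preserves the inequality.
δ < 0.37824^(1/4) = 0.7842.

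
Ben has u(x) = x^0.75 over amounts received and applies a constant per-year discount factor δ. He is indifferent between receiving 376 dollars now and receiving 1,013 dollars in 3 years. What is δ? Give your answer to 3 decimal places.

δ ≈ 0.781

Indifference means u(376) = δ^3 · u(1013), so δ^3 = u(376)/u(1013).
With u(x) = x^0.75: δ^3 = 376^0.75/1013^0.75 = (376/1013)^0.75 = 0.47554.
So δ = 0.47554^(1/3) ≈ 0.781.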